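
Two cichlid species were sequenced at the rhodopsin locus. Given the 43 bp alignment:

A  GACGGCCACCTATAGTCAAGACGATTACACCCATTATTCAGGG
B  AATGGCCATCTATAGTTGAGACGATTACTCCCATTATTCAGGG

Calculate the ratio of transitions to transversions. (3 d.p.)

Transitions are A↔G and C↔T; transversions are all other mismatches.
Transitions: 5. Transversions: 1.
R = 5/1 = 5.000.

5.000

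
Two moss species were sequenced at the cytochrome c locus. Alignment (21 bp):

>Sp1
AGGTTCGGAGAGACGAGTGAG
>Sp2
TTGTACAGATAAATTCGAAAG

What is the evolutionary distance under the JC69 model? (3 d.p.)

0.899

The sequences differ at 11 of 21 sites, so p = 11/21 ≈ 0.52381.
d = −(3/4) ln(1 − 4p/3) = −0.75 ln(1 − 0.698413) = −0.75 ln(0.301587)
  = −0.75 × (-1.198697) = 0.899023 substitutions/site.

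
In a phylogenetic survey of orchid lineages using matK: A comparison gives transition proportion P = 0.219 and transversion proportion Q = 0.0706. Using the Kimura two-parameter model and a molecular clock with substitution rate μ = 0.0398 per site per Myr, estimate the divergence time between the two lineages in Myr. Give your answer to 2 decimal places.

4.94

Under the Kimura two-parameter model, d = −½ ln(1 − 2P − Q) − ¼ ln(1 − 2Q).
1 − 2P − Q = 0.4914, giving −½ ln(0.4914) = 0.355248.
1 − 2Q = 0.8588, giving −¼ ln(0.8588) = 0.038055.
d = 0.355248 + 0.038055 = 0.393303.
Under a molecular clock d = 2μt, so t = d/(2μ) = 0.393303 / (2 × 0.0398) = 4.94 Myr.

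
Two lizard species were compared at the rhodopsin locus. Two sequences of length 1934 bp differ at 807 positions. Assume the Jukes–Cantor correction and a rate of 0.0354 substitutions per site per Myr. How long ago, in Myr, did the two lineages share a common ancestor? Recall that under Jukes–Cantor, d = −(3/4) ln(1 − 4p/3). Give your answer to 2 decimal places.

p = 807/1934 ≈ 0.41727.
d = −(3/4) ln(1 − 4p/3) = −0.75 ln(1 − 0.55636) = −0.75 ln(0.44364)
  = −0.75 × (-0.812742) = 0.609557 substitutions/site.
Under a molecular clock d = 2μt, so t = d/(2μ) = 0.609557 / (2 × 0.0354) = 8.61 Myr.

8.61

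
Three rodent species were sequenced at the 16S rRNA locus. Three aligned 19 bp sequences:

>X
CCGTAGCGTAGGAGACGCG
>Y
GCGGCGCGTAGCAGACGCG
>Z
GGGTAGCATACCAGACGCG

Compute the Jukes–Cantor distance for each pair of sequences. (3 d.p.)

X–Y: 4/19 sites differ → p ≈ 0.210526, d = −0.75 ln(1 − 0.280701) = 0.247109 ≈ 0.247.
X–Z: 5/19 sites differ → p ≈ 0.263158, d = −0.75 ln(1 − 0.350877) = 0.324100 ≈ 0.324.
Y–Z: 5/19 sites differ → p ≈ 0.263158, d = −0.75 ln(1 − 0.350877) = 0.324100 ≈ 0.324.

d(X,Y) = 0.247, d(X,Z) = 0.324, d(Y,Z) = 0.324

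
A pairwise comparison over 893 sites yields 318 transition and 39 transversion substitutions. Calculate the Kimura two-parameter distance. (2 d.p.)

0.73

P = 318/893 ≈ 0.356103 and Q = 39/893 ≈ 0.043673.
Under the Kimura two-parameter model, d = −½ ln(1 − 2P − Q) − ¼ ln(1 − 2Q).
1 − 2P − Q = 0.244121, giving −½ ln(0.244121) = 0.705046.
1 − 2Q = 0.912654, giving −¼ ln(0.912654) = 0.022850.
d = 0.705046 + 0.022850 = 0.727896.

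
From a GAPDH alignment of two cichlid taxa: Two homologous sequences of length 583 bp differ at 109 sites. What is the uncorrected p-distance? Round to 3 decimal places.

p = 109/583 = 0.186963… ≈ 0.187 (to 3 d.p.).

0.187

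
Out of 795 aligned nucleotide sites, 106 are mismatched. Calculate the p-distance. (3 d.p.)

p = 106/795 = 0.133333… ≈ 0.133 (to 3 d.p.).

0.133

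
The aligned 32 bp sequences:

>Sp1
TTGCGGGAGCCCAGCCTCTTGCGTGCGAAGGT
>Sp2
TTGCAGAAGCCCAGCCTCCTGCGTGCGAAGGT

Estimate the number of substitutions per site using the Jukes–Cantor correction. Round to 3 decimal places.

The sequences differ at 3 of 32 sites (5, 7, 19), so p = 3/32 = 0.09375.
d = −(3/4) ln(1 − 4p/3) = −0.75 ln(1 − 0.125) = −0.75 ln(0.875)
  = −0.75 × (-0.133531) = 0.100148 substitutions/site.

0.100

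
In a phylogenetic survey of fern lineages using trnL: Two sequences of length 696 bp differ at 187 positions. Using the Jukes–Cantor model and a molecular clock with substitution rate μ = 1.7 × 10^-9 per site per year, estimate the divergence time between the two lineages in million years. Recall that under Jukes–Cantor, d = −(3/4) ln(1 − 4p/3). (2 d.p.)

p = 187/696 ≈ 0.268678.
d = −(3/4) ln(1 − 4p/3) = −0.75 ln(1 − 0.358237) = −0.75 ln(0.641763)
  = −0.75 × (-0.443536) = 0.332652 substitutions/site.
Under a molecular clock d = 2μt, so t = d/(2μ) = 0.332652 / (2 × 1.7 × 10^-9) = 97.84 million years.

97.84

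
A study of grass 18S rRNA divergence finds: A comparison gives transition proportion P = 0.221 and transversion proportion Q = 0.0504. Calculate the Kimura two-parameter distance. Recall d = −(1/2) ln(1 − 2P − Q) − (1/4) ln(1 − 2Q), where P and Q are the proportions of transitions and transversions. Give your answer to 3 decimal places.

Under the Kimura two-parameter model, d = −½ ln(1 − 2P − Q) − ¼ ln(1 − 2Q).
1 − 2P − Q = 0.5076, giving −½ ln(0.5076) = 0.339031.
1 − 2Q = 0.8992, giving −¼ ln(0.8992) = 0.026562.
d = 0.339031 + 0.026562 = 0.365593.

0.366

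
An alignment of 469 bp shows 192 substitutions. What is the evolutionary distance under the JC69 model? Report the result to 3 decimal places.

p = 192/469 ≈ 0.409382.
d = −(3/4) ln(1 − 4p/3) = −0.75 ln(1 − 0.545843) = −0.75 ln(0.454157)
  = −0.75 × (-0.789312) = 0.591984 substitutions/site.

0.592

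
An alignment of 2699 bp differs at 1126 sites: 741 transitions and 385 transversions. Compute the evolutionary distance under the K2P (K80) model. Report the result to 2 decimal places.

P = 741/2699 ≈ 0.274546 and Q = 385/2699 ≈ 0.142645.
Under the Kimura two-parameter model, d = −½ ln(1 − 2P − Q) − ¼ ln(1 − 2Q).
1 − 2P − Q = 0.308263, giving −½ ln(0.308263) = 0.588401.
1 − 2Q = 0.71471, giving −¼ ln(0.71471) = 0.083970.
d = 0.588401 + 0.083970 = 0.672371.

0.67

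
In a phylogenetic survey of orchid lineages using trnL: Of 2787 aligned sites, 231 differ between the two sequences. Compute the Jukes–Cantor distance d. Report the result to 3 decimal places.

p = 231/2787 ≈ 0.082885.
d = −(3/4) ln(1 − 4p/3) = −0.75 ln(1 − 0.110513) = −0.75 ln(0.889487)
  = −0.75 × (-0.117110) = 0.087833 substitutions/site.

0.088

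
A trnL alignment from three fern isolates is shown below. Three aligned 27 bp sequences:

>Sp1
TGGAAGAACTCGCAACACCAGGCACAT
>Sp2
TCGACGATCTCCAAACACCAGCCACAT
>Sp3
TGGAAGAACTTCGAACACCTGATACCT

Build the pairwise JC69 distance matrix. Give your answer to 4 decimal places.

d(Sp1,Sp2) = 0.2635, d(Sp1,Sp3) = 0.3181, d(Sp2,Sp3) = 0.4408

Sp1–Sp2: 6/27 sites differ → p ≈ 0.222222, d = −0.75 ln(1 − 0.296296) = 0.263548 ≈ 0.2635.
Sp1–Sp3: 7/27 sites differ → p ≈ 0.259259, d = −0.75 ln(1 − 0.345679) = 0.318118 ≈ 0.3181.
Sp2–Sp3: 9/27 sites differ → p ≈ 0.333333, d = −0.75 ln(1 − 0.444444) = 0.440839 ≈ 0.4408.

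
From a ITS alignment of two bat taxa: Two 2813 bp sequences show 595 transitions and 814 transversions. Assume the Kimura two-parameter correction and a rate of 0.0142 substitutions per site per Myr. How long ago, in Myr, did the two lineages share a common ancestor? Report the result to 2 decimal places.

P = 595/2813 ≈ 0.211518 and Q = 814/2813 ≈ 0.289371.
Under the Kimura two-parameter model, d = −½ ln(1 − 2P − Q) − ¼ ln(1 − 2Q).
1 − 2P − Q = 0.287593, giving −½ ln(0.287593) = 0.623104.
1 − 2Q = 0.421258, giving −¼ ln(0.421258) = 0.216127.
d = 0.623104 + 0.216127 = 0.839231.
Under a molecular clock d = 2μt, so t = d/(2μ) = 0.839231 / (2 × 0.0142) = 29.55 Myr.

29.55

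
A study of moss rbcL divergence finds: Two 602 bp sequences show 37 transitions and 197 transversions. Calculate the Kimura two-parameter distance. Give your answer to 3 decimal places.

0.565

P = 37/602 ≈ 0.061462 and Q = 197/602 ≈ 0.327243.
Under the Kimura two-parameter model, d = −½ ln(1 − 2P − Q) − ¼ ln(1 − 2Q).
1 − 2P − Q = 0.549833, giving −½ ln(0.549833) = 0.299070.
1 − 2Q = 0.345514, giving −¼ ln(0.345514) = 0.265681.
d = 0.299070 + 0.265681 = 0.564751.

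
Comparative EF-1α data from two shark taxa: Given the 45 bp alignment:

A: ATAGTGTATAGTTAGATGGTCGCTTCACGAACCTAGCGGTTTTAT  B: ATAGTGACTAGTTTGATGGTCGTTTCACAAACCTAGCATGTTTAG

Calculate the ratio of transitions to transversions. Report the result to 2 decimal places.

0.50

Transitions are A↔G and C↔T; transversions are all other mismatches.
Transitions: 3. Transversions: 6.
R = 3/6 = 0.50.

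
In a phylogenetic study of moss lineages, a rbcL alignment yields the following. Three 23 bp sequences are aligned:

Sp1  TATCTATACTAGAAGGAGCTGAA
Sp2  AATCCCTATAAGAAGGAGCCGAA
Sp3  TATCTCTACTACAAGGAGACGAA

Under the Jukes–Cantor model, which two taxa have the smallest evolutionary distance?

Sp1–Sp2: 6/23 differ, p = 0.261, d = 0.321.
Sp1–Sp3: 4/23 differ, p = 0.174, d = 0.198.
Sp2–Sp3: 6/23 differ, p = 0.261, d = 0.321.
The smallest distance is between Sp1 and Sp3.

Sp1 and Sp3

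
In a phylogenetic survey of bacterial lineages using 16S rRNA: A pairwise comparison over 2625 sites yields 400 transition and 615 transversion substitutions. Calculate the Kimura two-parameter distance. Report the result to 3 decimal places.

P = 400/2625 ≈ 0.152381 and Q = 615/2625 ≈ 0.234286.
Under the Kimura two-parameter model, d = −½ ln(1 − 2P − Q) − ¼ ln(1 − 2Q).
1 − 2P − Q = 0.460952, giving −½ ln(0.460952) = 0.387231.
1 − 2Q = 0.531428, giving −¼ ln(0.531428) = 0.158047.
d = 0.387231 + 0.158047 = 0.545278.

0.545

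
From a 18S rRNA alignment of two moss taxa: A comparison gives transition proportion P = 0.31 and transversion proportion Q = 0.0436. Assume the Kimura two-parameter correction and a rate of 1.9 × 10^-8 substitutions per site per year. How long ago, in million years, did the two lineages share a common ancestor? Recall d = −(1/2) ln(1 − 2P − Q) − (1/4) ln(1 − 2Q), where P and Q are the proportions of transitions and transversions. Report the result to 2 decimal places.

Under the Kimura two-parameter model, d = −½ ln(1 − 2P − Q) − ¼ ln(1 − 2Q).
1 − 2P − Q = 0.3364, giving −½ ln(0.3364) = 0.544727.
1 − 2Q = 0.9128, giving −¼ ln(0.9128) = 0.022810.
d = 0.544727 + 0.022810 = 0.567537.
Under a molecular clock d = 2μt, so t = d/(2μ) = 0.567537 / (2 × 1.9 × 10^-8) = 14.94 million years.

14.94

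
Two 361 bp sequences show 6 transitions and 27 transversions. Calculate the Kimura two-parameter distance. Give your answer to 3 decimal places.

P = 6/361 ≈ 0.01662 and Q = 27/361 ≈ 0.074792.
Under the Kimura two-parameter model, d = −½ ln(1 − 2P − Q) − ¼ ln(1 − 2Q).
1 − 2P − Q = 0.891968, giving −½ ln(0.891968) = 0.057163.
1 − 2Q = 0.850416, giving −¼ ln(0.850416) = 0.040507.
d = 0.057163 + 0.040507 = 0.097670.

0.098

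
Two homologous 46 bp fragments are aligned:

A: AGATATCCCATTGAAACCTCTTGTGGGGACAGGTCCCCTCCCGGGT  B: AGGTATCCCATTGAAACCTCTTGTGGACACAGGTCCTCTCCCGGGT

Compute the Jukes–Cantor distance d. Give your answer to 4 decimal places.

The sequences differ at 4 of 46 sites (3, 27, 28, 37), so p = 4/46 ≈ 0.086957.
d = −(3/4) ln(1 − 4p/3) = −0.75 ln(1 − 0.115943) = −0.75 ln(0.884057)
  = −0.75 × (-0.123234) = 0.092426 substitutions/site.

0.0924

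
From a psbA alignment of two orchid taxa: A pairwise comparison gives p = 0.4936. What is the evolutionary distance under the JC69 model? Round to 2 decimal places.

d = −(3/4) ln(1 − 4p/3) = −0.75 ln(1 − 0.658133) = −0.75 ln(0.341867)
  = −0.75 × (-1.073334) = 0.805001 substitutions/site.

0.81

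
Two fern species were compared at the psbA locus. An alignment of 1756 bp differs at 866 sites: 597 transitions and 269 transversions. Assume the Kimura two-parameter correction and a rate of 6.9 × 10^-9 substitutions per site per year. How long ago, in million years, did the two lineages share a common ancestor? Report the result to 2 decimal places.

71.50

P = 597/1756 ≈ 0.339977 and Q = 269/1756 ≈ 0.153189.
Under the Kimura two-parameter model, d = −½ ln(1 − 2P − Q) − ¼ ln(1 − 2Q).
1 − 2P − Q = 0.166857, giving −½ ln(0.166857) = 0.895309.
1 − 2Q = 0.693622, giving −¼ ln(0.693622) = 0.091457.
d = 0.895309 + 0.091457 = 0.986766.
Under a molecular clock d = 2μt, so t = d/(2μ) = 0.986766 / (2 × 6.9 × 10^-9) = 71.50 million years.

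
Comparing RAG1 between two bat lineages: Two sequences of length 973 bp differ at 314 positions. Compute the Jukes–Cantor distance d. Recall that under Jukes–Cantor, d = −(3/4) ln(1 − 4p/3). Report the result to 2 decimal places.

0.42

p = 314/973 ≈ 0.322713.
d = −(3/4) ln(1 − 4p/3) = −0.75 ln(1 − 0.430284) = −0.75 ln(0.569716)
  = −0.75 × (-0.562617) = 0.421963 substitutions/site.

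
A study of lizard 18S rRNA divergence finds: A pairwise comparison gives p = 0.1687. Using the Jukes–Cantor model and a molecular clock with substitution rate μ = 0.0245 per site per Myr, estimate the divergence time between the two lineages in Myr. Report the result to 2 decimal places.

d = −(3/4) ln(1 − 4p/3) = −0.75 ln(1 − 0.224933) = −0.75 ln(0.775067)
  = −0.75 × (-0.254806) = 0.191105 substitutions/site.
Under a molecular clock d = 2μt, so t = d/(2μ) = 0.191105 / (2 × 0.0245) = 3.90 Myr.

3.90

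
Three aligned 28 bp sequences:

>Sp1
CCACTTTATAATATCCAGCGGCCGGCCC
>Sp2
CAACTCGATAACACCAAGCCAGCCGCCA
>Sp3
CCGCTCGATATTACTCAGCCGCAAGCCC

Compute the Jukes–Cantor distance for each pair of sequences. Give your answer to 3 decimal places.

Sp1–Sp2: 11/28 sites differ → p ≈ 0.392857, d = −0.75 ln(1 − 0.523809) = 0.556452 ≈ 0.556.
Sp1–Sp3: 9/28 sites differ → p ≈ 0.321429, d = −0.75 ln(1 − 0.428572) = 0.419713 ≈ 0.420.
Sp2–Sp3: 11/28 sites differ → p ≈ 0.392857, d = −0.75 ln(1 − 0.523809) = 0.556452 ≈ 0.556.

d(Sp1,Sp2) = 0.556, d(Sp1,Sp3) = 0.420, d(Sp2,Sp3) = 0.556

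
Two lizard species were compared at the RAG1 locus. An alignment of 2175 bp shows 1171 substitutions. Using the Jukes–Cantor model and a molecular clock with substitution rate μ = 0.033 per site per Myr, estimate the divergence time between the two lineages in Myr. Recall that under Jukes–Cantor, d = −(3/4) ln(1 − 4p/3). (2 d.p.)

p = 1171/2175 ≈ 0.538391.
d = −(3/4) ln(1 − 4p/3) = −0.75 ln(1 − 0.717855) = −0.75 ln(0.282145)
  = −0.75 × (-1.265334) = 0.949001 substitutions/site.
Under a molecular clock d = 2μt, so t = d/(2μ) = 0.949001 / (2 × 0.033) = 14.38 Myr.

14.38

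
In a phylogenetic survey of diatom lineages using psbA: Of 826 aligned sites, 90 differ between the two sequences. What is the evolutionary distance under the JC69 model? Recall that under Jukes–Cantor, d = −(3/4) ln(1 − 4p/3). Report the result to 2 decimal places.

p = 90/826 ≈ 0.108959.
d = −(3/4) ln(1 − 4p/3) = −0.75 ln(1 − 0.145279) = −0.75 ln(0.854721)
  = −0.75 × (-0.156980) = 0.117735 substitutions/site.

0.12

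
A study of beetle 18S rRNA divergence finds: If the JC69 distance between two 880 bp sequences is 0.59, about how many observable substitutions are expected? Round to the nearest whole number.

359

Invert JC69: p = (3/4)(1 − e^(−4d/3)) = 0.75 × (1 − e^(-0.786667)) = 0.75 × (1 − 0.455360) = 0.408480.
Expected differing sites = pL ≈ 0.408480 × 880 = 359.4624 ≈ 359.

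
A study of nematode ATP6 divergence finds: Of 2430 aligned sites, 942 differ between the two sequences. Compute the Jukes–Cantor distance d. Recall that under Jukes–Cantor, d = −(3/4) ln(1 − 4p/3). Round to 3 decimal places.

0.546

p = 942/2430 ≈ 0.387654.
d = −(3/4) ln(1 − 4p/3) = −0.75 ln(1 − 0.516872) = −0.75 ln(0.483128)
  = −0.75 × (-0.727474) = 0.545606 substitutions/site.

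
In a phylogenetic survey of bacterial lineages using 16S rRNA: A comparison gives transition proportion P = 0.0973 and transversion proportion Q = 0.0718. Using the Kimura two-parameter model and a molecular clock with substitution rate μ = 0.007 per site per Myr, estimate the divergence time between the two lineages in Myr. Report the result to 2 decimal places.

Under the Kimura two-parameter model, d = −½ ln(1 − 2P − Q) − ¼ ln(1 − 2Q).
1 − 2P − Q = 0.7336, giving −½ ln(0.7336) = 0.154896.
1 − 2Q = 0.8564, giving −¼ ln(0.8564) = 0.038754.
d = 0.154896 + 0.038754 = 0.193650.
Under a molecular clock d = 2μt, so t = d/(2μ) = 0.193650 / (2 × 0.007) = 13.83 Myr.

13.83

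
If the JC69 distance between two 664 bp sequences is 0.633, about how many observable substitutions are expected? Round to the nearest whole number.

284

Invert JC69: p = (3/4)(1 − e^(−4d/3)) = 0.75 × (1 − e^(-0.844)) = 0.75 × (1 − 0.429987) = 0.427510.
Expected differing sites = pL ≈ 0.427510 × 664 = 283.86664 ≈ 284.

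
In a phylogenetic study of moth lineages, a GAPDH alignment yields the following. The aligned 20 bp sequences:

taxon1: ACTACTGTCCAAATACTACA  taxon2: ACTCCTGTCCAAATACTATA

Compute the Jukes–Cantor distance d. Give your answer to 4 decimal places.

0.1073

The sequences differ at 2 of 20 sites (4, 19), so p = 2/20 = 0.1.
d = −(3/4) ln(1 − 4p/3) = −0.75 ln(1 − 0.133333) = −0.75 ln(0.866667)
  = −0.75 × (-0.143100) = 0.107325 substitutions/site.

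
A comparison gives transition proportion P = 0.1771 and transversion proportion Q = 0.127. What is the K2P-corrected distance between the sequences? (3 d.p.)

0.401

Under the Kimura two-parameter model, d = −½ ln(1 − 2P − Q) − ¼ ln(1 − 2Q).
1 − 2P − Q = 0.5188, giving −½ ln(0.5188) = 0.328118.
1 − 2Q = 0.746, giving −¼ ln(0.746) = 0.073257.
d = 0.328118 + 0.073257 = 0.401375.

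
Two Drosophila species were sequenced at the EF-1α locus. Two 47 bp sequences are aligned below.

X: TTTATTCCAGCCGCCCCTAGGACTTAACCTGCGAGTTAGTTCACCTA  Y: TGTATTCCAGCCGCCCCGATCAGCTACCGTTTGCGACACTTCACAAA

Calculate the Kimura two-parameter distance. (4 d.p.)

0.4604

Of 47 sites, 3 differences are transitions and 13 are transversions, so P = 3/47 ≈ 0.06383 and Q = 13/47 ≈ 0.276596.
Under the Kimura two-parameter model, d = −½ ln(1 − 2P − Q) − ¼ ln(1 − 2Q).
1 − 2P − Q = 0.595744, giving −½ ln(0.595744) = 0.258972.
1 − 2Q = 0.446808, giving −¼ ln(0.446808) = 0.201407.
d = 0.258972 + 0.201407 = 0.460379.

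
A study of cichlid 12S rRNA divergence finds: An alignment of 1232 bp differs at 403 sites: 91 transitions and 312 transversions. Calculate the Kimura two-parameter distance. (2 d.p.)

0.43

P = 91/1232 ≈ 0.073864 and Q = 312/1232 ≈ 0.253247.
Under the Kimura two-parameter model, d = −½ ln(1 − 2P − Q) − ¼ ln(1 − 2Q).
1 − 2P − Q = 0.599025, giving −½ ln(0.599025) = 0.256226.
1 − 2Q = 0.493506, giving −¼ ln(0.493506) = 0.176555.
d = 0.256226 + 0.176555 = 0.432781.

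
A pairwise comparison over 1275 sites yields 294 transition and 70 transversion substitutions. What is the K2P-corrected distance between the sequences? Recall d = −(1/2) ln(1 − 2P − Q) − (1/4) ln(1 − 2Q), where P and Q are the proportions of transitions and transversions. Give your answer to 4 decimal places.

P = 294/1275 ≈ 0.230588 and Q = 70/1275 ≈ 0.054902.
Under the Kimura two-parameter model, d = −½ ln(1 − 2P − Q) − ¼ ln(1 − 2Q).
1 − 2P − Q = 0.483922, giving −½ ln(0.483922) = 0.362916.
1 − 2Q = 0.890196, giving −¼ ln(0.890196) = 0.029078.
d = 0.362916 + 0.029078 = 0.391994.

0.3920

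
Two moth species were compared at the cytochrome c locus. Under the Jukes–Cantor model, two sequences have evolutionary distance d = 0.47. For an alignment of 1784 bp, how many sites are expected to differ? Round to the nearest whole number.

623

Invert JC69: p = (3/4)(1 − e^(−4d/3)) = 0.75 × (1 − e^(-0.626667)) = 0.75 × (1 − 0.534370) = 0.349223.
Expected differing sites = pL ≈ 0.349223 × 1784 = 623.013832 ≈ 623.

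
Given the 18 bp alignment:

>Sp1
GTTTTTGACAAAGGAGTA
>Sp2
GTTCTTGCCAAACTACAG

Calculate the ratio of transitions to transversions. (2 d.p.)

0.40

Transitions are A↔G and C↔T; transversions are all other mismatches.
Transitions: 2. Transversions: 5.
R = 2/5 = 0.40.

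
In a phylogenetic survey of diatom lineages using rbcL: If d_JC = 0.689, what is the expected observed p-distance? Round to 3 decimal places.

0.451

p = (3/4)(1 − e^(−4d/3)) = 0.75 × (1 − e^(-0.918667)) = 0.75 × (1 − 0.399051) = 0.450712.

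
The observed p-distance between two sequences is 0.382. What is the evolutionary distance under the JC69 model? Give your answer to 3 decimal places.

0.534

d = −(3/4) ln(1 − 4p/3) = −0.75 ln(1 − 0.509333) = −0.75 ln(0.490667)
  = −0.75 × (-0.711990) = 0.533993 substitutions/site.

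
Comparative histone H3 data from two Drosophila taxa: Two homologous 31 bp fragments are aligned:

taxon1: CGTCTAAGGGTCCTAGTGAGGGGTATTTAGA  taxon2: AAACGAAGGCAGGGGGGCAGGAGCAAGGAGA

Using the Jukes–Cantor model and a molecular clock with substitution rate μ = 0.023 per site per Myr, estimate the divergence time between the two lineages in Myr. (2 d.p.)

21.42

The sequences differ at 17 of 31 sites, so p = 17/31 ≈ 0.548387.
d = −(3/4) ln(1 − 4p/3) = −0.75 ln(1 − 0.731183) = −0.75 ln(0.268817)
  = −0.75 × (-1.313724) = 0.985293 substitutions/site.
Under a molecular clock d = 2μt, so t = d/(2μ) = 0.985293 / (2 × 0.023) = 21.42 Myr.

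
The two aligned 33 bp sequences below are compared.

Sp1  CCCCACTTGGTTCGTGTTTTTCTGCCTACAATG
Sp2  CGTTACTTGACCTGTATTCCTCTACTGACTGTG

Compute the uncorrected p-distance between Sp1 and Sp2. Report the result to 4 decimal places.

0.4545

The sequences differ at 15 of 33 positions.
p = 15/33 = 0.454545… ≈ 0.4545 (to 4 d.p.).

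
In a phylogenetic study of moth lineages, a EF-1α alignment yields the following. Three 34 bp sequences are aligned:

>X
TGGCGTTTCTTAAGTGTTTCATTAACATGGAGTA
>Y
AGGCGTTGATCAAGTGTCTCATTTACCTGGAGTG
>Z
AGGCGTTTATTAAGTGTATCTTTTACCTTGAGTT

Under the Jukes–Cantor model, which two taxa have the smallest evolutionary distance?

Y and Z

X–Y: 8/34 differ, p = 0.235, d = 0.282.
X–Z: 8/34 differ, p = 0.235, d = 0.282.
Y–Z: 6/34 differ, p = 0.176, d = 0.201.
The smallest distance is between Y and Z.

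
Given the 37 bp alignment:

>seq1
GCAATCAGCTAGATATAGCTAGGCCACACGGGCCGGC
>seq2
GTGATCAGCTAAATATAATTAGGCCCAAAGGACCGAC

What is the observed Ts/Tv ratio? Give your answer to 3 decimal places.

2.333

Transitions are A↔G and C↔T; transversions are all other mismatches.
Transitions: 7. Transversions: 3.
R = 7/3 = 2.333333… ≈ 2.333 (to 3 d.p.).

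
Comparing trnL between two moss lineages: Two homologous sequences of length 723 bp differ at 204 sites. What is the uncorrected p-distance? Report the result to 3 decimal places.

p = 204/723 = 0.282157… ≈ 0.282 (to 3 d.p.).

0.282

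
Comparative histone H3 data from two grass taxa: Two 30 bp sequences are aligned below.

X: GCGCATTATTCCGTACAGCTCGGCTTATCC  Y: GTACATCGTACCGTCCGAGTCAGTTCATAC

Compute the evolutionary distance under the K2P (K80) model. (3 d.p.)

0.738

Of 30 sites, 9 differences are transitions and 4 are transversions, so P = 9/30 = 0.3 and Q = 4/30 ≈ 0.133333.
Under the Kimura two-parameter model, d = −½ ln(1 − 2P − Q) − ¼ ln(1 − 2Q).
1 − 2P − Q = 0.266667, giving −½ ln(0.266667) = 0.660877.
1 − 2Q = 0.733334, giving −¼ ln(0.733334) = 0.077539.
d = 0.660877 + 0.077539 = 0.738416.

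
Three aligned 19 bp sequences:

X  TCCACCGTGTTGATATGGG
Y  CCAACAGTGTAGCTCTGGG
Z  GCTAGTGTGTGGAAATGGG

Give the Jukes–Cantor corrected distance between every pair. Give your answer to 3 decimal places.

d(X,Y) = 0.410, d(X,Z) = 0.410, d(Y,Z) = 0.618

X–Y: 6/19 sites differ → p ≈ 0.315789, d = −0.75 ln(1 − 0.421052) = 0.409907 ≈ 0.410.
X–Z: 6/19 sites differ → p ≈ 0.315789, d = −0.75 ln(1 − 0.421052) = 0.409907 ≈ 0.410.
Y–Z: 8/19 sites differ → p ≈ 0.421053, d = −0.75 ln(1 − 0.561404) = 0.618132 ≈ 0.618.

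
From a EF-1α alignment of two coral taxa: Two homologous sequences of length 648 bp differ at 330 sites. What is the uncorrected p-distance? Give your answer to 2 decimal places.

0.51

p = 330/648 = 0.509259… ≈ 0.51 (to 2 d.p.).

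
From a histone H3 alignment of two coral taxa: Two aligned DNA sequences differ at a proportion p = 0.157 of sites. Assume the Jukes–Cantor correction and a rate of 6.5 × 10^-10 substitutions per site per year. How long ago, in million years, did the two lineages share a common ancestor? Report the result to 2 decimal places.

135.51

d = −(3/4) ln(1 − 4p/3) = −0.75 ln(1 − 0.209333) = −0.75 ln(0.790667)
  = −0.75 × (-0.234878) = 0.176159 substitutions/site.
Under a molecular clock d = 2μt, so t = d/(2μ) = 0.176159 / (2 × 6.5 × 10^-10) = 135.51 million years.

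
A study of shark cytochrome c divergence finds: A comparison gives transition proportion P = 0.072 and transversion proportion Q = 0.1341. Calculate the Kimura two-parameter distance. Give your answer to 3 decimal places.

Under the Kimura two-parameter model, d = −½ ln(1 − 2P − Q) − ¼ ln(1 − 2Q).
1 − 2P − Q = 0.7219, giving −½ ln(0.7219) = 0.162934.
1 − 2Q = 0.7318, giving −¼ ln(0.7318) = 0.078062.
d = 0.162934 + 0.078062 = 0.240996.

0.241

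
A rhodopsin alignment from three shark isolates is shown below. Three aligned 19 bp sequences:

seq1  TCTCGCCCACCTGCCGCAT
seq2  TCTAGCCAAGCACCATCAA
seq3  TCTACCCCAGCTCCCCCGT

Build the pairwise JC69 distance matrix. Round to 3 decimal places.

d(seq1,seq2) = 0.618, d(seq1,seq3) = 0.410, d(seq2,seq3) = 0.507

seq1–seq2: 8/19 sites differ → p ≈ 0.421053, d = −0.75 ln(1 − 0.561404) = 0.618132 ≈ 0.618.
seq1–seq3: 6/19 sites differ → p ≈ 0.315789, d = −0.75 ln(1 − 0.421052) = 0.409907 ≈ 0.410.
seq2–seq3: 7/19 sites differ → p ≈ 0.368421, d = −0.75 ln(1 − 0.491228) = 0.506816 ≈ 0.507.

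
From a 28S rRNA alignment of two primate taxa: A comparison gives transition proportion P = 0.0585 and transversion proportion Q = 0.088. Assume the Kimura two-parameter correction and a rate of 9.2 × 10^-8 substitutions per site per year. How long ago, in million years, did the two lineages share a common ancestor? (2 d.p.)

0.89

Under the Kimura two-parameter model, d = −½ ln(1 − 2P − Q) − ¼ ln(1 − 2Q).
1 − 2P − Q = 0.795, giving −½ ln(0.795) = 0.114707.
1 − 2Q = 0.824, giving −¼ ln(0.824) = 0.048396.
d = 0.114707 + 0.048396 = 0.163103.
Under a molecular clock d = 2μt, so t = d/(2μ) = 0.163103 / (2 × 9.2 × 10^-8) = 0.89 million years.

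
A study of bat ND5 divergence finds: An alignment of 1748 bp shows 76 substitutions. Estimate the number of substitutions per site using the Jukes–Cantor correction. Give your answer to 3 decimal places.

p = 76/1748 ≈ 0.043478.
d = −(3/4) ln(1 − 4p/3) = −0.75 ln(1 − 0.057971) = −0.75 ln(0.942029)
  = −0.75 × (-0.059719) = 0.044789 substitutions/site.

0.045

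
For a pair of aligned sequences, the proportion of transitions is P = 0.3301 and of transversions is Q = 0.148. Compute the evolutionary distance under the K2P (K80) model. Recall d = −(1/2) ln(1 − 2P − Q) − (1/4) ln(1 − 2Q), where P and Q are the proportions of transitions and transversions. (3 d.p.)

Under the Kimura two-parameter model, d = −½ ln(1 − 2P − Q) − ¼ ln(1 − 2Q).
1 − 2P − Q = 0.1918, giving −½ ln(0.1918) = 0.825651.
1 − 2Q = 0.704, giving −¼ ln(0.704) = 0.087744.
d = 0.825651 + 0.087744 = 0.913395.

0.913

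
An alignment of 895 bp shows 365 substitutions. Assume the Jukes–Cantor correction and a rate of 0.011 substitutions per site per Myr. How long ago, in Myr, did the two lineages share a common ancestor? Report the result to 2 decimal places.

26.75

p = 365/895 ≈ 0.407821.
d = −(3/4) ln(1 − 4p/3) = −0.75 ln(1 − 0.543761) = −0.75 ln(0.456239)
  = −0.75 × (-0.784738) = 0.588554 substitutions/site.
Under a molecular clock d = 2μt, so t = d/(2μ) = 0.588554 / (2 × 0.011) = 26.75 Myr.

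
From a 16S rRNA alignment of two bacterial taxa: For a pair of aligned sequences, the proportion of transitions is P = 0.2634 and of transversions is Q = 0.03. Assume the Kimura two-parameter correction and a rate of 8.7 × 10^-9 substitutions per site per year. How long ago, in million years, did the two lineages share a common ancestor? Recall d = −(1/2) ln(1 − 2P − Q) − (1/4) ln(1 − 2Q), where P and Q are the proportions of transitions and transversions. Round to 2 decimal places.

24.27

Under the Kimura two-parameter model, d = −½ ln(1 − 2P − Q) − ¼ ln(1 − 2Q).
1 − 2P − Q = 0.4432, giving −½ ln(0.4432) = 0.406867.
1 − 2Q = 0.94, giving −¼ ln(0.94) = 0.015469.
d = 0.406867 + 0.015469 = 0.422336.
Under a molecular clock d = 2μt, so t = d/(2μ) = 0.422336 / (2 × 8.7 × 10^-9) = 24.27 million years.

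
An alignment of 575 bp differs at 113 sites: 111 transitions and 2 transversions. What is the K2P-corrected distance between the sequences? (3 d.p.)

P = 111/575 ≈ 0.193043 and Q = 2/575 ≈ 0.003478.
Under the Kimura two-parameter model, d = −½ ln(1 − 2P − Q) − ¼ ln(1 − 2Q).
1 − 2P − Q = 0.610436, giving −½ ln(0.610436) = 0.246791.
1 − 2Q = 0.993044, giving −¼ ln(0.993044) = 0.001745.
d = 0.246791 + 0.001745 = 0.248536.

0.249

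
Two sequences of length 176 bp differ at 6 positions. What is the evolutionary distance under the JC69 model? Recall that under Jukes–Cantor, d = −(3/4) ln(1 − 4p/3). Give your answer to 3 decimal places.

0.035

p = 6/176 ≈ 0.034091.
d = −(3/4) ln(1 − 4p/3) = −0.75 ln(1 − 0.045455) = −0.75 ln(0.954545)
  = −0.75 × (-0.046520) = 0.034890 substitutions/site.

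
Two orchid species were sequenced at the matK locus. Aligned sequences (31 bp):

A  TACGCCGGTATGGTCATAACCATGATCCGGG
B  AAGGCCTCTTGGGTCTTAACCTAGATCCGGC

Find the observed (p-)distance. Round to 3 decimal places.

0.323

The sequences differ at 10 of 31 positions (sites 1, 3, 7, 8, 10, 11, 16, 22, 23, 31).
p = 10/31 = 0.322580… ≈ 0.323 (to 3 d.p.).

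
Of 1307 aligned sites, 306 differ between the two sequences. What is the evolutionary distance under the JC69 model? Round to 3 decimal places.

0.281

p = 306/1307 ≈ 0.234124.
d = −(3/4) ln(1 − 4p/3) = −0.75 ln(1 − 0.312165) = −0.75 ln(0.687835)
  = −0.75 × (-0.374206) = 0.280655 substitutions/site.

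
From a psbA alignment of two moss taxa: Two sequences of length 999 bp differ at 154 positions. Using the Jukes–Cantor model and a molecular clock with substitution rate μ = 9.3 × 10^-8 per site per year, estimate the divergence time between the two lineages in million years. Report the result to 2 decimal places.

p = 154/999 ≈ 0.154154.
d = −(3/4) ln(1 − 4p/3) = −0.75 ln(1 − 0.205539) = −0.75 ln(0.794461)
  = −0.75 × (-0.230091) = 0.172568 substitutions/site.
Under a molecular clock d = 2μt, so t = d/(2μ) = 0.172568 / (2 × 9.3 × 10^-8) = 0.93 million years.

0.93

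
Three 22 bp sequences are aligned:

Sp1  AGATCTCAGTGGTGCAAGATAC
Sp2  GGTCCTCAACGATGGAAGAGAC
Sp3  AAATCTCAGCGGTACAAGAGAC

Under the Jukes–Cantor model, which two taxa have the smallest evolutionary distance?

Sp1–Sp2: 8/22 differ, p = 0.364, d = 0.497.
Sp1–Sp3: 4/22 differ, p = 0.182, d = 0.208.
Sp2–Sp3: 8/22 differ, p = 0.364, d = 0.497.
The smallest distance is between Sp1 and Sp3.

Sp1 and Sp3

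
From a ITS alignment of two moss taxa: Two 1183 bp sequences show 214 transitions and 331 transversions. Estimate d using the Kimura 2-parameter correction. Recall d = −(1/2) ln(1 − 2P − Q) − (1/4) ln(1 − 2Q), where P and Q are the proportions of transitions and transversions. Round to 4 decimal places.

0.7181

P = 214/1183 ≈ 0.180896 and Q = 331/1183 ≈ 0.279797.
Under the Kimura two-parameter model, d = −½ ln(1 − 2P − Q) − ¼ ln(1 − 2Q).
1 − 2P − Q = 0.358411, giving −½ ln(0.358411) = 0.513037.
1 − 2Q = 0.440406, giving −¼ ln(0.440406) = 0.205015.
d = 0.513037 + 0.205015 = 0.718052.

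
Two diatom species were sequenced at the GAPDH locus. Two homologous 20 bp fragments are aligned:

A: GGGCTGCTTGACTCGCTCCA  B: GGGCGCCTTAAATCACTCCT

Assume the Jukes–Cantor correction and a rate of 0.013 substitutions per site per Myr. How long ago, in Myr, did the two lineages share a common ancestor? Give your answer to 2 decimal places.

14.74

The sequences differ at 6 of 20 sites (5, 6, 10, 12, 15, 20), so p = 6/20 = 0.3.
d = −(3/4) ln(1 − 4p/3) = −0.75 ln(1 − 0.4) = −0.75 ln(0.6)
  = −0.75 × (-0.510826) = 0.383120 substitutions/site.
Under a molecular clock d = 2μt, so t = d/(2μ) = 0.383120 / (2 × 0.013) = 14.74 Myr.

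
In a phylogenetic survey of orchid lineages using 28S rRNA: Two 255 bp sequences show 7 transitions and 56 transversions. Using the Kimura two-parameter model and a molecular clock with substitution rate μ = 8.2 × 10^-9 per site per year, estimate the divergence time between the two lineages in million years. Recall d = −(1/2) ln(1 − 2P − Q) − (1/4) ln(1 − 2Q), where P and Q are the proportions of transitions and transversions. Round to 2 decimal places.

P = 7/255 ≈ 0.027451 and Q = 56/255 ≈ 0.219608.
Under the Kimura two-parameter model, d = −½ ln(1 − 2P − Q) − ¼ ln(1 − 2Q).
1 − 2P − Q = 0.72549, giving −½ ln(0.72549) = 0.160454.
1 − 2Q = 0.560784, giving −¼ ln(0.560784) = 0.144605.
d = 0.160454 + 0.144605 = 0.305059.
Under a molecular clock d = 2μt, so t = d/(2μ) = 0.305059 / (2 × 8.2 × 10^-9) = 18.60 million years.

18.60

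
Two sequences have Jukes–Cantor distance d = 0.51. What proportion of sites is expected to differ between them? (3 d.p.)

p = (3/4)(1 − e^(−4d/3)) = 0.75 × (1 − e^(-0.68)) = 0.75 × (1 − 0.506617) = 0.370037.

0.370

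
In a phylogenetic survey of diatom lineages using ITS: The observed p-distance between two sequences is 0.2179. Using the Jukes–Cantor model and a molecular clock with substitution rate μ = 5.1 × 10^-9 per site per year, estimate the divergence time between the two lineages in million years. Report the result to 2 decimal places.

d = −(3/4) ln(1 − 4p/3) = −0.75 ln(1 − 0.290533) = −0.75 ln(0.709467)
  = −0.75 × (-0.343241) = 0.257431 substitutions/site.
Under a molecular clock d = 2μt, so t = d/(2μ) = 0.257431 / (2 × 5.1 × 10^-9) = 25.24 million years.

25.24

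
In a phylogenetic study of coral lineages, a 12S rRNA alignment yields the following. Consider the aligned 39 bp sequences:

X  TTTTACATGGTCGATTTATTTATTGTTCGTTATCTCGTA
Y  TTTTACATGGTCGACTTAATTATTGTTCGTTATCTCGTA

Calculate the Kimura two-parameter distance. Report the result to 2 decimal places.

0.05

Of 39 sites, 1 differences are transitions and 1 are transversions, so P = 1/39 ≈ 0.025641 and Q = 1/39 ≈ 0.025641.
Under the Kimura two-parameter model, d = −½ ln(1 − 2P − Q) − ¼ ln(1 − 2Q).
1 − 2P − Q = 0.923077, giving −½ ln(0.923077) = 0.040021.
1 − 2Q = 0.948718, giving −¼ ln(0.948718) = 0.013161.
d = 0.040021 + 0.013161 = 0.053182.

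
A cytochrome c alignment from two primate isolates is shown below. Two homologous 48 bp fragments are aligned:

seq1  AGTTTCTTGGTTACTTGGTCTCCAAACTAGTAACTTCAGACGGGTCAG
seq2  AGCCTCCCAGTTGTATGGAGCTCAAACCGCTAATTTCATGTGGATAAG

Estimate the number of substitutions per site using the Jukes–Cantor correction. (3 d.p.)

The sequences differ at 21 of 48 sites, so p = 21/48 = 0.4375.
d = −(3/4) ln(1 − 4p/3) = −0.75 ln(1 − 0.583333) = −0.75 ln(0.416667)
  = −0.75 × (-0.875468) = 0.656601 substitutions/site.

0.657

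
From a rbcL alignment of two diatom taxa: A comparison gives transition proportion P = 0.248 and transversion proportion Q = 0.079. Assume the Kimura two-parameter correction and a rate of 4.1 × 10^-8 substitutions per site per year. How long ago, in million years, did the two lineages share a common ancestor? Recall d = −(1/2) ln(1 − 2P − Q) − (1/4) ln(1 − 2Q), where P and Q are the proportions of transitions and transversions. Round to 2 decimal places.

Under the Kimura two-parameter model, d = −½ ln(1 − 2P − Q) − ¼ ln(1 − 2Q).
1 − 2P − Q = 0.425, giving −½ ln(0.425) = 0.427833.
1 − 2Q = 0.842, giving −¼ ln(0.842) = 0.042994.
d = 0.427833 + 0.042994 = 0.470827.
Under a molecular clock d = 2μt, so t = d/(2μ) = 0.470827 / (2 × 4.1 × 10^-8) = 5.74 million years.

5.74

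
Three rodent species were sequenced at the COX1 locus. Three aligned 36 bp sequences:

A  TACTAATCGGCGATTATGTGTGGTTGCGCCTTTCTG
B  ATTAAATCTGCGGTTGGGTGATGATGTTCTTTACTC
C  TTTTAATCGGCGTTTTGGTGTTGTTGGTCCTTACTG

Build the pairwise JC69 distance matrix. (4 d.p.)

A–B: 16/36 sites differ → p ≈ 0.444444, d = −0.75 ln(1 − 0.592592) = 0.673455 ≈ 0.6735.
A–C: 9/36 sites differ → p = 0.25, d = −0.75 ln(1 − 0.333333) = 0.304098 ≈ 0.3041.
B–C: 10/36 sites differ → p ≈ 0.277778, d = −0.75 ln(1 − 0.370371) = 0.346968 ≈ 0.3470.

d(A,B) = 0.6735, d(A,C) = 0.3041, d(B,C) = 0.3470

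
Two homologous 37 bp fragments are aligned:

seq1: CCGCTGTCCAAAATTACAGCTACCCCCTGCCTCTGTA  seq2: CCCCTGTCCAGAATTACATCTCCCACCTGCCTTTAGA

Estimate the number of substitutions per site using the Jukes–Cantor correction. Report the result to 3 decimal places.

0.255

The sequences differ at 8 of 37 sites (3, 11, 19, 22, 25, 33, 35, 36), so p = 8/37 ≈ 0.216216.
d = −(3/4) ln(1 − 4p/3) = −0.75 ln(1 − 0.288288) = −0.75 ln(0.711712)
  = −0.75 × (-0.340082) = 0.255062 substitutions/site.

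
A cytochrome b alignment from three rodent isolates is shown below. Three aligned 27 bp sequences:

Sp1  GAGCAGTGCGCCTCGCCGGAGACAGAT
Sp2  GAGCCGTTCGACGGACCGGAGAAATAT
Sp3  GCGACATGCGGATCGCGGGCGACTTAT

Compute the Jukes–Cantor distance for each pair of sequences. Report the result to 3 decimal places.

d(Sp1,Sp2) = 0.377, d(Sp1,Sp3) = 0.511, d(Sp2,Sp3) = 0.770

Sp1–Sp2: 8/27 sites differ → p ≈ 0.296296, d = −0.75 ln(1 − 0.395061) = 0.376971 ≈ 0.377.
Sp1–Sp3: 10/27 sites differ → p ≈ 0.37037, d = −0.75 ln(1 − 0.493827) = 0.510658 ≈ 0.511.
Sp2–Sp3: 13/27 sites differ → p ≈ 0.481481, d = −0.75 ln(1 − 0.641975) = 0.770364 ≈ 0.770.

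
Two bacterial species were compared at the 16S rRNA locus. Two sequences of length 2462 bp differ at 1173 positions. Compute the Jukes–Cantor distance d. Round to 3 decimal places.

0.756

p = 1173/2462 ≈ 0.476442.
d = −(3/4) ln(1 − 4p/3) = −0.75 ln(1 − 0.635256) = −0.75 ln(0.364744)
  = −0.75 × (-1.008560) = 0.756420 substitutions/site.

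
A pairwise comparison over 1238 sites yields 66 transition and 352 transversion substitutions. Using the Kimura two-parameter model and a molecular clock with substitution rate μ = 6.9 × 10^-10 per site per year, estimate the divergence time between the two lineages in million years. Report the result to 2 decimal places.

P = 66/1238 ≈ 0.053312 and Q = 352/1238 ≈ 0.28433.
Under the Kimura two-parameter model, d = −½ ln(1 − 2P − Q) − ¼ ln(1 − 2Q).
1 − 2P − Q = 0.609046, giving −½ ln(0.609046) = 0.247931.
1 − 2Q = 0.43134, giving −¼ ln(0.43134) = 0.210215.
d = 0.247931 + 0.210215 = 0.458146.
Under a molecular clock d = 2μt, so t = d/(2μ) = 0.458146 / (2 × 6.9 × 10^-10) = 331.99 million years.

331.99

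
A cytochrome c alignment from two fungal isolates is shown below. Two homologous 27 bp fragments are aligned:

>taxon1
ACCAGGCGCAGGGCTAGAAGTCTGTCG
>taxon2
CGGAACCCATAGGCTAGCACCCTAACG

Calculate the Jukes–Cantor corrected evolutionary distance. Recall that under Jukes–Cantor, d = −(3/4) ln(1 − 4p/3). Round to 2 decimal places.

0.88

The sequences differ at 14 of 27 sites, so p = 14/27 ≈ 0.518519.
d = −(3/4) ln(1 − 4p/3) = −0.75 ln(1 − 0.691359) = −0.75 ln(0.308641)
  = −0.75 × (-1.175576) = 0.881682 substitutions/site.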